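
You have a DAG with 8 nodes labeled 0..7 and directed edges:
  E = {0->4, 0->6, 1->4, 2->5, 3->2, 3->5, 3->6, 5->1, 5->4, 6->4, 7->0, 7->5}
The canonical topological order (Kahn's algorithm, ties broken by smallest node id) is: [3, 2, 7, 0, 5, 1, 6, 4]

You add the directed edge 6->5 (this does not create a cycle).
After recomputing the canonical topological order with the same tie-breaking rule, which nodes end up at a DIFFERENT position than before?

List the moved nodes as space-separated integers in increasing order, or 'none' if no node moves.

Answer: 1 5 6

Derivation:
Old toposort: [3, 2, 7, 0, 5, 1, 6, 4]
Added edge 6->5
Recompute Kahn (smallest-id tiebreak):
  initial in-degrees: [1, 1, 1, 0, 4, 4, 2, 0]
  ready (indeg=0): [3, 7]
  pop 3: indeg[2]->0; indeg[5]->3; indeg[6]->1 | ready=[2, 7] | order so far=[3]
  pop 2: indeg[5]->2 | ready=[7] | order so far=[3, 2]
  pop 7: indeg[0]->0; indeg[5]->1 | ready=[0] | order so far=[3, 2, 7]
  pop 0: indeg[4]->3; indeg[6]->0 | ready=[6] | order so far=[3, 2, 7, 0]
  pop 6: indeg[4]->2; indeg[5]->0 | ready=[5] | order so far=[3, 2, 7, 0, 6]
  pop 5: indeg[1]->0; indeg[4]->1 | ready=[1] | order so far=[3, 2, 7, 0, 6, 5]
  pop 1: indeg[4]->0 | ready=[4] | order so far=[3, 2, 7, 0, 6, 5, 1]
  pop 4: no out-edges | ready=[] | order so far=[3, 2, 7, 0, 6, 5, 1, 4]
New canonical toposort: [3, 2, 7, 0, 6, 5, 1, 4]
Compare positions:
  Node 0: index 3 -> 3 (same)
  Node 1: index 5 -> 6 (moved)
  Node 2: index 1 -> 1 (same)
  Node 3: index 0 -> 0 (same)
  Node 4: index 7 -> 7 (same)
  Node 5: index 4 -> 5 (moved)
  Node 6: index 6 -> 4 (moved)
  Node 7: index 2 -> 2 (same)
Nodes that changed position: 1 5 6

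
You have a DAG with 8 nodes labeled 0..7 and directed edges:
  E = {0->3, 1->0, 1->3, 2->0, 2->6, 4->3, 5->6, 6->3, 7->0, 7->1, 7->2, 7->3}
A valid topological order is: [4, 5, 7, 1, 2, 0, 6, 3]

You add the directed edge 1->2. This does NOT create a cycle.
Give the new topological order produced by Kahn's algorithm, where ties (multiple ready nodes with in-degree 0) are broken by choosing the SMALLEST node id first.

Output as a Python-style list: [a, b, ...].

Old toposort: [4, 5, 7, 1, 2, 0, 6, 3]
Added edge: 1->2
Position of 1 (3) < position of 2 (4). Old order still valid.
Run Kahn's algorithm (break ties by smallest node id):
  initial in-degrees: [3, 1, 2, 5, 0, 0, 2, 0]
  ready (indeg=0): [4, 5, 7]
  pop 4: indeg[3]->4 | ready=[5, 7] | order so far=[4]
  pop 5: indeg[6]->1 | ready=[7] | order so far=[4, 5]
  pop 7: indeg[0]->2; indeg[1]->0; indeg[2]->1; indeg[3]->3 | ready=[1] | order so far=[4, 5, 7]
  pop 1: indeg[0]->1; indeg[2]->0; indeg[3]->2 | ready=[2] | order so far=[4, 5, 7, 1]
  pop 2: indeg[0]->0; indeg[6]->0 | ready=[0, 6] | order so far=[4, 5, 7, 1, 2]
  pop 0: indeg[3]->1 | ready=[6] | order so far=[4, 5, 7, 1, 2, 0]
  pop 6: indeg[3]->0 | ready=[3] | order so far=[4, 5, 7, 1, 2, 0, 6]
  pop 3: no out-edges | ready=[] | order so far=[4, 5, 7, 1, 2, 0, 6, 3]
  Result: [4, 5, 7, 1, 2, 0, 6, 3]

Answer: [4, 5, 7, 1, 2, 0, 6, 3]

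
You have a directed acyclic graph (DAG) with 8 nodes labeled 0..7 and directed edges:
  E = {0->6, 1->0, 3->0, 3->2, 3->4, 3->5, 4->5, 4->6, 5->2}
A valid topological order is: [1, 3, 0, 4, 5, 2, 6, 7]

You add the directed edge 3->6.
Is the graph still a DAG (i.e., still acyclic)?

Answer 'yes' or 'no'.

Given toposort: [1, 3, 0, 4, 5, 2, 6, 7]
Position of 3: index 1; position of 6: index 6
New edge 3->6: forward
Forward edge: respects the existing order. Still a DAG, same toposort still valid.
Still a DAG? yes

Answer: yes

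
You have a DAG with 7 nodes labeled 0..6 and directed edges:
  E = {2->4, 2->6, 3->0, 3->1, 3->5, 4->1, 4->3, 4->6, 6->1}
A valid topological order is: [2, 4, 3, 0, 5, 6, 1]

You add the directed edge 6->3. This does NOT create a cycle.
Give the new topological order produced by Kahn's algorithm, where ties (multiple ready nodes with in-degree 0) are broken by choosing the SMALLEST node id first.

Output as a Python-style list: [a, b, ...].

Answer: [2, 4, 6, 3, 0, 1, 5]

Derivation:
Old toposort: [2, 4, 3, 0, 5, 6, 1]
Added edge: 6->3
Position of 6 (5) > position of 3 (2). Must reorder: 6 must now come before 3.
Run Kahn's algorithm (break ties by smallest node id):
  initial in-degrees: [1, 3, 0, 2, 1, 1, 2]
  ready (indeg=0): [2]
  pop 2: indeg[4]->0; indeg[6]->1 | ready=[4] | order so far=[2]
  pop 4: indeg[1]->2; indeg[3]->1; indeg[6]->0 | ready=[6] | order so far=[2, 4]
  pop 6: indeg[1]->1; indeg[3]->0 | ready=[3] | order so far=[2, 4, 6]
  pop 3: indeg[0]->0; indeg[1]->0; indeg[5]->0 | ready=[0, 1, 5] | order so far=[2, 4, 6, 3]
  pop 0: no out-edges | ready=[1, 5] | order so far=[2, 4, 6, 3, 0]
  pop 1: no out-edges | ready=[5] | order so far=[2, 4, 6, 3, 0, 1]
  pop 5: no out-edges | ready=[] | order so far=[2, 4, 6, 3, 0, 1, 5]
  Result: [2, 4, 6, 3, 0, 1, 5]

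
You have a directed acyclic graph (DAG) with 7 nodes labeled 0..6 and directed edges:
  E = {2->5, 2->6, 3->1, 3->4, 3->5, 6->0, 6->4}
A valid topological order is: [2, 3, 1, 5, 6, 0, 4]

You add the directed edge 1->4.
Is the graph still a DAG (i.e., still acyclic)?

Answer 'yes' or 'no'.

Given toposort: [2, 3, 1, 5, 6, 0, 4]
Position of 1: index 2; position of 4: index 6
New edge 1->4: forward
Forward edge: respects the existing order. Still a DAG, same toposort still valid.
Still a DAG? yes

Answer: yes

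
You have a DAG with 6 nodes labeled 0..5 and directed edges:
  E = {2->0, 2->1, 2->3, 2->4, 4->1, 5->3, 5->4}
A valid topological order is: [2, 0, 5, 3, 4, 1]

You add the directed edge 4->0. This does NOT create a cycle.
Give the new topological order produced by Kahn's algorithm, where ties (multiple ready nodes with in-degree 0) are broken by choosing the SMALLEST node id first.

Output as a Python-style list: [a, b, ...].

Answer: [2, 5, 3, 4, 0, 1]

Derivation:
Old toposort: [2, 0, 5, 3, 4, 1]
Added edge: 4->0
Position of 4 (4) > position of 0 (1). Must reorder: 4 must now come before 0.
Run Kahn's algorithm (break ties by smallest node id):
  initial in-degrees: [2, 2, 0, 2, 2, 0]
  ready (indeg=0): [2, 5]
  pop 2: indeg[0]->1; indeg[1]->1; indeg[3]->1; indeg[4]->1 | ready=[5] | order so far=[2]
  pop 5: indeg[3]->0; indeg[4]->0 | ready=[3, 4] | order so far=[2, 5]
  pop 3: no out-edges | ready=[4] | order so far=[2, 5, 3]
  pop 4: indeg[0]->0; indeg[1]->0 | ready=[0, 1] | order so far=[2, 5, 3, 4]
  pop 0: no out-edges | ready=[1] | order so far=[2, 5, 3, 4, 0]
  pop 1: no out-edges | ready=[] | order so far=[2, 5, 3, 4, 0, 1]
  Result: [2, 5, 3, 4, 0, 1]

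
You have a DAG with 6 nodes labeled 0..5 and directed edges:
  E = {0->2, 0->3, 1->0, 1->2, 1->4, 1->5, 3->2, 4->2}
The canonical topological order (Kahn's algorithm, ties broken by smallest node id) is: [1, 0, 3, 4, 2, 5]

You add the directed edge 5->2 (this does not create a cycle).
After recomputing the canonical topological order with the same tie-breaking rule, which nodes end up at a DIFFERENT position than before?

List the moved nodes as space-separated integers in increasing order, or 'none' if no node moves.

Old toposort: [1, 0, 3, 4, 2, 5]
Added edge 5->2
Recompute Kahn (smallest-id tiebreak):
  initial in-degrees: [1, 0, 5, 1, 1, 1]
  ready (indeg=0): [1]
  pop 1: indeg[0]->0; indeg[2]->4; indeg[4]->0; indeg[5]->0 | ready=[0, 4, 5] | order so far=[1]
  pop 0: indeg[2]->3; indeg[3]->0 | ready=[3, 4, 5] | order so far=[1, 0]
  pop 3: indeg[2]->2 | ready=[4, 5] | order so far=[1, 0, 3]
  pop 4: indeg[2]->1 | ready=[5] | order so far=[1, 0, 3, 4]
  pop 5: indeg[2]->0 | ready=[2] | order so far=[1, 0, 3, 4, 5]
  pop 2: no out-edges | ready=[] | order so far=[1, 0, 3, 4, 5, 2]
New canonical toposort: [1, 0, 3, 4, 5, 2]
Compare positions:
  Node 0: index 1 -> 1 (same)
  Node 1: index 0 -> 0 (same)
  Node 2: index 4 -> 5 (moved)
  Node 3: index 2 -> 2 (same)
  Node 4: index 3 -> 3 (same)
  Node 5: index 5 -> 4 (moved)
Nodes that changed position: 2 5

Answer: 2 5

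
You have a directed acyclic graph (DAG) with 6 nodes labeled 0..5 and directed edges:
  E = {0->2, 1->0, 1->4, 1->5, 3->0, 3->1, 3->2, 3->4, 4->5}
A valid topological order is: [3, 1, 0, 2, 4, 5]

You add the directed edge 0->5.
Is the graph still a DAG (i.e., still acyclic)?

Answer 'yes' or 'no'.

Given toposort: [3, 1, 0, 2, 4, 5]
Position of 0: index 2; position of 5: index 5
New edge 0->5: forward
Forward edge: respects the existing order. Still a DAG, same toposort still valid.
Still a DAG? yes

Answer: yes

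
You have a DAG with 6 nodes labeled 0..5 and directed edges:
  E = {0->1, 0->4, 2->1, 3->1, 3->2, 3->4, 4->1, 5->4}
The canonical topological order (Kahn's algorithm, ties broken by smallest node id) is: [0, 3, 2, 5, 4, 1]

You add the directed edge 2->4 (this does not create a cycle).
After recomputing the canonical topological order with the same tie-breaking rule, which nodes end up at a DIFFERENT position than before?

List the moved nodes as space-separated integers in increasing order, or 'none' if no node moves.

Old toposort: [0, 3, 2, 5, 4, 1]
Added edge 2->4
Recompute Kahn (smallest-id tiebreak):
  initial in-degrees: [0, 4, 1, 0, 4, 0]
  ready (indeg=0): [0, 3, 5]
  pop 0: indeg[1]->3; indeg[4]->3 | ready=[3, 5] | order so far=[0]
  pop 3: indeg[1]->2; indeg[2]->0; indeg[4]->2 | ready=[2, 5] | order so far=[0, 3]
  pop 2: indeg[1]->1; indeg[4]->1 | ready=[5] | order so far=[0, 3, 2]
  pop 5: indeg[4]->0 | ready=[4] | order so far=[0, 3, 2, 5]
  pop 4: indeg[1]->0 | ready=[1] | order so far=[0, 3, 2, 5, 4]
  pop 1: no out-edges | ready=[] | order so far=[0, 3, 2, 5, 4, 1]
New canonical toposort: [0, 3, 2, 5, 4, 1]
Compare positions:
  Node 0: index 0 -> 0 (same)
  Node 1: index 5 -> 5 (same)
  Node 2: index 2 -> 2 (same)
  Node 3: index 1 -> 1 (same)
  Node 4: index 4 -> 4 (same)
  Node 5: index 3 -> 3 (same)
Nodes that changed position: none

Answer: none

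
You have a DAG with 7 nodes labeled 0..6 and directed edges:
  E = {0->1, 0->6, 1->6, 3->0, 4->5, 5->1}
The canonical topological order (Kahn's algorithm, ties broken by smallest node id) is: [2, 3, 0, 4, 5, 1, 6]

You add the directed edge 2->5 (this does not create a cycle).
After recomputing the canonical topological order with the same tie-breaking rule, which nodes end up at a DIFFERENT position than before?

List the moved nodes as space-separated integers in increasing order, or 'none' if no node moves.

Old toposort: [2, 3, 0, 4, 5, 1, 6]
Added edge 2->5
Recompute Kahn (smallest-id tiebreak):
  initial in-degrees: [1, 2, 0, 0, 0, 2, 2]
  ready (indeg=0): [2, 3, 4]
  pop 2: indeg[5]->1 | ready=[3, 4] | order so far=[2]
  pop 3: indeg[0]->0 | ready=[0, 4] | order so far=[2, 3]
  pop 0: indeg[1]->1; indeg[6]->1 | ready=[4] | order so far=[2, 3, 0]
  pop 4: indeg[5]->0 | ready=[5] | order so far=[2, 3, 0, 4]
  pop 5: indeg[1]->0 | ready=[1] | order so far=[2, 3, 0, 4, 5]
  pop 1: indeg[6]->0 | ready=[6] | order so far=[2, 3, 0, 4, 5, 1]
  pop 6: no out-edges | ready=[] | order so far=[2, 3, 0, 4, 5, 1, 6]
New canonical toposort: [2, 3, 0, 4, 5, 1, 6]
Compare positions:
  Node 0: index 2 -> 2 (same)
  Node 1: index 5 -> 5 (same)
  Node 2: index 0 -> 0 (same)
  Node 3: index 1 -> 1 (same)
  Node 4: index 3 -> 3 (same)
  Node 5: index 4 -> 4 (same)
  Node 6: index 6 -> 6 (same)
Nodes that changed position: none

Answer: none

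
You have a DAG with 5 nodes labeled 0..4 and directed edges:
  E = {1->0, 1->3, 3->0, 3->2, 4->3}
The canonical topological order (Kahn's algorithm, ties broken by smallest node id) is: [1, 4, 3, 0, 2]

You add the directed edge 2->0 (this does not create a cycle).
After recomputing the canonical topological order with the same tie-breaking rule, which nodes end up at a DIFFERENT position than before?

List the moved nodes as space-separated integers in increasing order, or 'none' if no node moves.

Answer: 0 2

Derivation:
Old toposort: [1, 4, 3, 0, 2]
Added edge 2->0
Recompute Kahn (smallest-id tiebreak):
  initial in-degrees: [3, 0, 1, 2, 0]
  ready (indeg=0): [1, 4]
  pop 1: indeg[0]->2; indeg[3]->1 | ready=[4] | order so far=[1]
  pop 4: indeg[3]->0 | ready=[3] | order so far=[1, 4]
  pop 3: indeg[0]->1; indeg[2]->0 | ready=[2] | order so far=[1, 4, 3]
  pop 2: indeg[0]->0 | ready=[0] | order so far=[1, 4, 3, 2]
  pop 0: no out-edges | ready=[] | order so far=[1, 4, 3, 2, 0]
New canonical toposort: [1, 4, 3, 2, 0]
Compare positions:
  Node 0: index 3 -> 4 (moved)
  Node 1: index 0 -> 0 (same)
  Node 2: index 4 -> 3 (moved)
  Node 3: index 2 -> 2 (same)
  Node 4: index 1 -> 1 (same)
Nodes that changed position: 0 2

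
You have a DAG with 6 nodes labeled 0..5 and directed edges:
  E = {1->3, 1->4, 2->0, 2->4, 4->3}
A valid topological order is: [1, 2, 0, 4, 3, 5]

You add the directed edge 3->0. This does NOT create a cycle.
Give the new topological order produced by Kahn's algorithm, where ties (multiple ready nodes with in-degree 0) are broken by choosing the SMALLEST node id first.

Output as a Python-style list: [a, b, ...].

Answer: [1, 2, 4, 3, 0, 5]

Derivation:
Old toposort: [1, 2, 0, 4, 3, 5]
Added edge: 3->0
Position of 3 (4) > position of 0 (2). Must reorder: 3 must now come before 0.
Run Kahn's algorithm (break ties by smallest node id):
  initial in-degrees: [2, 0, 0, 2, 2, 0]
  ready (indeg=0): [1, 2, 5]
  pop 1: indeg[3]->1; indeg[4]->1 | ready=[2, 5] | order so far=[1]
  pop 2: indeg[0]->1; indeg[4]->0 | ready=[4, 5] | order so far=[1, 2]
  pop 4: indeg[3]->0 | ready=[3, 5] | order so far=[1, 2, 4]
  pop 3: indeg[0]->0 | ready=[0, 5] | order so far=[1, 2, 4, 3]
  pop 0: no out-edges | ready=[5] | order so far=[1, 2, 4, 3, 0]
  pop 5: no out-edges | ready=[] | order so far=[1, 2, 4, 3, 0, 5]
  Result: [1, 2, 4, 3, 0, 5]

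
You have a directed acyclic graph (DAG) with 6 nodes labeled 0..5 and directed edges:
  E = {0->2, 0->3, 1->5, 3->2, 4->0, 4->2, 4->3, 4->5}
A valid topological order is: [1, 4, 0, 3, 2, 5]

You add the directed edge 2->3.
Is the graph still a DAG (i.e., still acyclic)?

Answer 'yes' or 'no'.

Answer: no

Derivation:
Given toposort: [1, 4, 0, 3, 2, 5]
Position of 2: index 4; position of 3: index 3
New edge 2->3: backward (u after v in old order)
Backward edge: old toposort is now invalid. Check if this creates a cycle.
Does 3 already reach 2? Reachable from 3: [2, 3]. YES -> cycle!
Still a DAG? no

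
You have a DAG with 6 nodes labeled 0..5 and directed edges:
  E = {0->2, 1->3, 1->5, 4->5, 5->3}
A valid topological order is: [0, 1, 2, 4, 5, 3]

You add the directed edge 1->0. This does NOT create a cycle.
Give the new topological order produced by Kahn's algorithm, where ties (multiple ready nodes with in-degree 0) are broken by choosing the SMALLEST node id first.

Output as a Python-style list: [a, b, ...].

Answer: [1, 0, 2, 4, 5, 3]

Derivation:
Old toposort: [0, 1, 2, 4, 5, 3]
Added edge: 1->0
Position of 1 (1) > position of 0 (0). Must reorder: 1 must now come before 0.
Run Kahn's algorithm (break ties by smallest node id):
  initial in-degrees: [1, 0, 1, 2, 0, 2]
  ready (indeg=0): [1, 4]
  pop 1: indeg[0]->0; indeg[3]->1; indeg[5]->1 | ready=[0, 4] | order so far=[1]
  pop 0: indeg[2]->0 | ready=[2, 4] | order so far=[1, 0]
  pop 2: no out-edges | ready=[4] | order so far=[1, 0, 2]
  pop 4: indeg[5]->0 | ready=[5] | order so far=[1, 0, 2, 4]
  pop 5: indeg[3]->0 | ready=[3] | order so far=[1, 0, 2, 4, 5]
  pop 3: no out-edges | ready=[] | order so far=[1, 0, 2, 4, 5, 3]
  Result: [1, 0, 2, 4, 5, 3]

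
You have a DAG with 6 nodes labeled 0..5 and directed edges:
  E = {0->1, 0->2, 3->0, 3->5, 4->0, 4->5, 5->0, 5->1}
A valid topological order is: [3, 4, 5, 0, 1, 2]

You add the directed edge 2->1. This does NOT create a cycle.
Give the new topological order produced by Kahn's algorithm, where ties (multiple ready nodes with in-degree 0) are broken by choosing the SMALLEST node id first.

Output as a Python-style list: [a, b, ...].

Answer: [3, 4, 5, 0, 2, 1]

Derivation:
Old toposort: [3, 4, 5, 0, 1, 2]
Added edge: 2->1
Position of 2 (5) > position of 1 (4). Must reorder: 2 must now come before 1.
Run Kahn's algorithm (break ties by smallest node id):
  initial in-degrees: [3, 3, 1, 0, 0, 2]
  ready (indeg=0): [3, 4]
  pop 3: indeg[0]->2; indeg[5]->1 | ready=[4] | order so far=[3]
  pop 4: indeg[0]->1; indeg[5]->0 | ready=[5] | order so far=[3, 4]
  pop 5: indeg[0]->0; indeg[1]->2 | ready=[0] | order so far=[3, 4, 5]
  pop 0: indeg[1]->1; indeg[2]->0 | ready=[2] | order so far=[3, 4, 5, 0]
  pop 2: indeg[1]->0 | ready=[1] | order so far=[3, 4, 5, 0, 2]
  pop 1: no out-edges | ready=[] | order so far=[3, 4, 5, 0, 2, 1]
  Result: [3, 4, 5, 0, 2, 1]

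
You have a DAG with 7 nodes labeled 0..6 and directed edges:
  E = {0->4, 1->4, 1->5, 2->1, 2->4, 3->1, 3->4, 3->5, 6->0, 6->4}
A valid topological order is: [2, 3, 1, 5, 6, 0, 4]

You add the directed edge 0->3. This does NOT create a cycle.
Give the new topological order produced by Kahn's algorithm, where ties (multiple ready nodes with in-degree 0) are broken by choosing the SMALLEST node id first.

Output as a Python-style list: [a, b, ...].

Answer: [2, 6, 0, 3, 1, 4, 5]

Derivation:
Old toposort: [2, 3, 1, 5, 6, 0, 4]
Added edge: 0->3
Position of 0 (5) > position of 3 (1). Must reorder: 0 must now come before 3.
Run Kahn's algorithm (break ties by smallest node id):
  initial in-degrees: [1, 2, 0, 1, 5, 2, 0]
  ready (indeg=0): [2, 6]
  pop 2: indeg[1]->1; indeg[4]->4 | ready=[6] | order so far=[2]
  pop 6: indeg[0]->0; indeg[4]->3 | ready=[0] | order so far=[2, 6]
  pop 0: indeg[3]->0; indeg[4]->2 | ready=[3] | order so far=[2, 6, 0]
  pop 3: indeg[1]->0; indeg[4]->1; indeg[5]->1 | ready=[1] | order so far=[2, 6, 0, 3]
  pop 1: indeg[4]->0; indeg[5]->0 | ready=[4, 5] | order so far=[2, 6, 0, 3, 1]
  pop 4: no out-edges | ready=[5] | order so far=[2, 6, 0, 3, 1, 4]
  pop 5: no out-edges | ready=[] | order so far=[2, 6, 0, 3, 1, 4, 5]
  Result: [2, 6, 0, 3, 1, 4, 5]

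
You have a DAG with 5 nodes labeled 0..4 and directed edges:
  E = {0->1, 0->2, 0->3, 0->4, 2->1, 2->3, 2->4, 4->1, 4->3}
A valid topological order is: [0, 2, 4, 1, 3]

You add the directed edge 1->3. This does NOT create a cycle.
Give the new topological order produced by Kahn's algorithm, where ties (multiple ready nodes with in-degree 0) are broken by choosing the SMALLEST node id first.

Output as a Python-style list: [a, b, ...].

Old toposort: [0, 2, 4, 1, 3]
Added edge: 1->3
Position of 1 (3) < position of 3 (4). Old order still valid.
Run Kahn's algorithm (break ties by smallest node id):
  initial in-degrees: [0, 3, 1, 4, 2]
  ready (indeg=0): [0]
  pop 0: indeg[1]->2; indeg[2]->0; indeg[3]->3; indeg[4]->1 | ready=[2] | order so far=[0]
  pop 2: indeg[1]->1; indeg[3]->2; indeg[4]->0 | ready=[4] | order so far=[0, 2]
  pop 4: indeg[1]->0; indeg[3]->1 | ready=[1] | order so far=[0, 2, 4]
  pop 1: indeg[3]->0 | ready=[3] | order so far=[0, 2, 4, 1]
  pop 3: no out-edges | ready=[] | order so far=[0, 2, 4, 1, 3]
  Result: [0, 2, 4, 1, 3]

Answer: [0, 2, 4, 1, 3]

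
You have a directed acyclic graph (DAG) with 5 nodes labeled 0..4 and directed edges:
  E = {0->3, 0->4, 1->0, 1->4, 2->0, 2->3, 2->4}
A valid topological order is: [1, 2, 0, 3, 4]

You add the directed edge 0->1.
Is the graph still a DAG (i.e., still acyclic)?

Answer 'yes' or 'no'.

Given toposort: [1, 2, 0, 3, 4]
Position of 0: index 2; position of 1: index 0
New edge 0->1: backward (u after v in old order)
Backward edge: old toposort is now invalid. Check if this creates a cycle.
Does 1 already reach 0? Reachable from 1: [0, 1, 3, 4]. YES -> cycle!
Still a DAG? no

Answer: no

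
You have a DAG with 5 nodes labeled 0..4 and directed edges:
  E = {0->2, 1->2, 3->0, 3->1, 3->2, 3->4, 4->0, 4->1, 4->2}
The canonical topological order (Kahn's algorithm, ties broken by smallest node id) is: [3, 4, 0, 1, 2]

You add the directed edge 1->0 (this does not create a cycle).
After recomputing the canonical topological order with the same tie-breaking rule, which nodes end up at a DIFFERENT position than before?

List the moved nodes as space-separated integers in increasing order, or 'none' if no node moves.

Old toposort: [3, 4, 0, 1, 2]
Added edge 1->0
Recompute Kahn (smallest-id tiebreak):
  initial in-degrees: [3, 2, 4, 0, 1]
  ready (indeg=0): [3]
  pop 3: indeg[0]->2; indeg[1]->1; indeg[2]->3; indeg[4]->0 | ready=[4] | order so far=[3]
  pop 4: indeg[0]->1; indeg[1]->0; indeg[2]->2 | ready=[1] | order so far=[3, 4]
  pop 1: indeg[0]->0; indeg[2]->1 | ready=[0] | order so far=[3, 4, 1]
  pop 0: indeg[2]->0 | ready=[2] | order so far=[3, 4, 1, 0]
  pop 2: no out-edges | ready=[] | order so far=[3, 4, 1, 0, 2]
New canonical toposort: [3, 4, 1, 0, 2]
Compare positions:
  Node 0: index 2 -> 3 (moved)
  Node 1: index 3 -> 2 (moved)
  Node 2: index 4 -> 4 (same)
  Node 3: index 0 -> 0 (same)
  Node 4: index 1 -> 1 (same)
Nodes that changed position: 0 1

Answer: 0 1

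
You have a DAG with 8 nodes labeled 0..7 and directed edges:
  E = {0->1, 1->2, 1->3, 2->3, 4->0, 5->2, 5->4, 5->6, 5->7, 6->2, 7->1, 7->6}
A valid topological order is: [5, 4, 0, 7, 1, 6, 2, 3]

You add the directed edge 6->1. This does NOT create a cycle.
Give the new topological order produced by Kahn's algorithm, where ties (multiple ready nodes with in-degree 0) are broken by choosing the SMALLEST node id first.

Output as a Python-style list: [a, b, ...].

Answer: [5, 4, 0, 7, 6, 1, 2, 3]

Derivation:
Old toposort: [5, 4, 0, 7, 1, 6, 2, 3]
Added edge: 6->1
Position of 6 (5) > position of 1 (4). Must reorder: 6 must now come before 1.
Run Kahn's algorithm (break ties by smallest node id):
  initial in-degrees: [1, 3, 3, 2, 1, 0, 2, 1]
  ready (indeg=0): [5]
  pop 5: indeg[2]->2; indeg[4]->0; indeg[6]->1; indeg[7]->0 | ready=[4, 7] | order so far=[5]
  pop 4: indeg[0]->0 | ready=[0, 7] | order so far=[5, 4]
  pop 0: indeg[1]->2 | ready=[7] | order so far=[5, 4, 0]
  pop 7: indeg[1]->1; indeg[6]->0 | ready=[6] | order so far=[5, 4, 0, 7]
  pop 6: indeg[1]->0; indeg[2]->1 | ready=[1] | order so far=[5, 4, 0, 7, 6]
  pop 1: indeg[2]->0; indeg[3]->1 | ready=[2] | order so far=[5, 4, 0, 7, 6, 1]
  pop 2: indeg[3]->0 | ready=[3] | order so far=[5, 4, 0, 7, 6, 1, 2]
  pop 3: no out-edges | ready=[] | order so far=[5, 4, 0, 7, 6, 1, 2, 3]
  Result: [5, 4, 0, 7, 6, 1, 2, 3]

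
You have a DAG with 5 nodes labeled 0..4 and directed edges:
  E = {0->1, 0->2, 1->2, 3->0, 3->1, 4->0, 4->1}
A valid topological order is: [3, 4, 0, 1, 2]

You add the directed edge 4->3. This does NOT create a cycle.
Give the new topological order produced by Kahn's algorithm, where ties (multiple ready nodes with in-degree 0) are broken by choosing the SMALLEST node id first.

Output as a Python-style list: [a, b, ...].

Answer: [4, 3, 0, 1, 2]

Derivation:
Old toposort: [3, 4, 0, 1, 2]
Added edge: 4->3
Position of 4 (1) > position of 3 (0). Must reorder: 4 must now come before 3.
Run Kahn's algorithm (break ties by smallest node id):
  initial in-degrees: [2, 3, 2, 1, 0]
  ready (indeg=0): [4]
  pop 4: indeg[0]->1; indeg[1]->2; indeg[3]->0 | ready=[3] | order so far=[4]
  pop 3: indeg[0]->0; indeg[1]->1 | ready=[0] | order so far=[4, 3]
  pop 0: indeg[1]->0; indeg[2]->1 | ready=[1] | order so far=[4, 3, 0]
  pop 1: indeg[2]->0 | ready=[2] | order so far=[4, 3, 0, 1]
  pop 2: no out-edges | ready=[] | order so far=[4, 3, 0, 1, 2]
  Result: [4, 3, 0, 1, 2]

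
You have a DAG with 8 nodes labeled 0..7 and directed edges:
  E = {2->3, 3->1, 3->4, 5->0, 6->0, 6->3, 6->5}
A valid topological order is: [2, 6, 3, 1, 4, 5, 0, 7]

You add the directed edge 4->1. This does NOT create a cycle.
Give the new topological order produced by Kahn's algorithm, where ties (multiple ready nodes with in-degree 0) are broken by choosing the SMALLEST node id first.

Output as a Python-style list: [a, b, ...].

Old toposort: [2, 6, 3, 1, 4, 5, 0, 7]
Added edge: 4->1
Position of 4 (4) > position of 1 (3). Must reorder: 4 must now come before 1.
Run Kahn's algorithm (break ties by smallest node id):
  initial in-degrees: [2, 2, 0, 2, 1, 1, 0, 0]
  ready (indeg=0): [2, 6, 7]
  pop 2: indeg[3]->1 | ready=[6, 7] | order so far=[2]
  pop 6: indeg[0]->1; indeg[3]->0; indeg[5]->0 | ready=[3, 5, 7] | order so far=[2, 6]
  pop 3: indeg[1]->1; indeg[4]->0 | ready=[4, 5, 7] | order so far=[2, 6, 3]
  pop 4: indeg[1]->0 | ready=[1, 5, 7] | order so far=[2, 6, 3, 4]
  pop 1: no out-edges | ready=[5, 7] | order so far=[2, 6, 3, 4, 1]
  pop 5: indeg[0]->0 | ready=[0, 7] | order so far=[2, 6, 3, 4, 1, 5]
  pop 0: no out-edges | ready=[7] | order so far=[2, 6, 3, 4, 1, 5, 0]
  pop 7: no out-edges | ready=[] | order so far=[2, 6, 3, 4, 1, 5, 0, 7]
  Result: [2, 6, 3, 4, 1, 5, 0, 7]

Answer: [2, 6, 3, 4, 1, 5, 0, 7]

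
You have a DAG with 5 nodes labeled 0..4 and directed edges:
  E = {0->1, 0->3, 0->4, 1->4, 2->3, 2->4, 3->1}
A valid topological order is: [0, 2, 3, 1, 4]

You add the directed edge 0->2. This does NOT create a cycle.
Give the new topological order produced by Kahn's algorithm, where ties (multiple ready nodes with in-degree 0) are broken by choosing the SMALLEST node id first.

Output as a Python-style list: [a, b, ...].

Old toposort: [0, 2, 3, 1, 4]
Added edge: 0->2
Position of 0 (0) < position of 2 (1). Old order still valid.
Run Kahn's algorithm (break ties by smallest node id):
  initial in-degrees: [0, 2, 1, 2, 3]
  ready (indeg=0): [0]
  pop 0: indeg[1]->1; indeg[2]->0; indeg[3]->1; indeg[4]->2 | ready=[2] | order so far=[0]
  pop 2: indeg[3]->0; indeg[4]->1 | ready=[3] | order so far=[0, 2]
  pop 3: indeg[1]->0 | ready=[1] | order so far=[0, 2, 3]
  pop 1: indeg[4]->0 | ready=[4] | order so far=[0, 2, 3, 1]
  pop 4: no out-edges | ready=[] | order so far=[0, 2, 3, 1, 4]
  Result: [0, 2, 3, 1, 4]

Answer: [0, 2, 3, 1, 4]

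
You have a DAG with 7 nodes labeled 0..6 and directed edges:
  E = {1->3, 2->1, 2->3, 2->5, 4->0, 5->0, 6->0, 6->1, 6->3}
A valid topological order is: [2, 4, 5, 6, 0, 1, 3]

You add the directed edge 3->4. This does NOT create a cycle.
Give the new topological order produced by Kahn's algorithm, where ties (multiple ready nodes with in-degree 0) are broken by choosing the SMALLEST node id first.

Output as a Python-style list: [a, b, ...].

Old toposort: [2, 4, 5, 6, 0, 1, 3]
Added edge: 3->4
Position of 3 (6) > position of 4 (1). Must reorder: 3 must now come before 4.
Run Kahn's algorithm (break ties by smallest node id):
  initial in-degrees: [3, 2, 0, 3, 1, 1, 0]
  ready (indeg=0): [2, 6]
  pop 2: indeg[1]->1; indeg[3]->2; indeg[5]->0 | ready=[5, 6] | order so far=[2]
  pop 5: indeg[0]->2 | ready=[6] | order so far=[2, 5]
  pop 6: indeg[0]->1; indeg[1]->0; indeg[3]->1 | ready=[1] | order so far=[2, 5, 6]
  pop 1: indeg[3]->0 | ready=[3] | order so far=[2, 5, 6, 1]
  pop 3: indeg[4]->0 | ready=[4] | order so far=[2, 5, 6, 1, 3]
  pop 4: indeg[0]->0 | ready=[0] | order so far=[2, 5, 6, 1, 3, 4]
  pop 0: no out-edges | ready=[] | order so far=[2, 5, 6, 1, 3, 4, 0]
  Result: [2, 5, 6, 1, 3, 4, 0]

Answer: [2, 5, 6, 1, 3, 4, 0]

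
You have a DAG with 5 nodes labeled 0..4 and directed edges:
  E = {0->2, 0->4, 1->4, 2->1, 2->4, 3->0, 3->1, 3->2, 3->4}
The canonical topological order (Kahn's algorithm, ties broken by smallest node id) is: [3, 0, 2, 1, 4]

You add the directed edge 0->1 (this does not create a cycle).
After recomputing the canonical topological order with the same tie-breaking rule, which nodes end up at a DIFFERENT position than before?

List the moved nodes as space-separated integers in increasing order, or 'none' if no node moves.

Answer: none

Derivation:
Old toposort: [3, 0, 2, 1, 4]
Added edge 0->1
Recompute Kahn (smallest-id tiebreak):
  initial in-degrees: [1, 3, 2, 0, 4]
  ready (indeg=0): [3]
  pop 3: indeg[0]->0; indeg[1]->2; indeg[2]->1; indeg[4]->3 | ready=[0] | order so far=[3]
  pop 0: indeg[1]->1; indeg[2]->0; indeg[4]->2 | ready=[2] | order so far=[3, 0]
  pop 2: indeg[1]->0; indeg[4]->1 | ready=[1] | order so far=[3, 0, 2]
  pop 1: indeg[4]->0 | ready=[4] | order so far=[3, 0, 2, 1]
  pop 4: no out-edges | ready=[] | order so far=[3, 0, 2, 1, 4]
New canonical toposort: [3, 0, 2, 1, 4]
Compare positions:
  Node 0: index 1 -> 1 (same)
  Node 1: index 3 -> 3 (same)
  Node 2: index 2 -> 2 (same)
  Node 3: index 0 -> 0 (same)
  Node 4: index 4 -> 4 (same)
Nodes that changed position: none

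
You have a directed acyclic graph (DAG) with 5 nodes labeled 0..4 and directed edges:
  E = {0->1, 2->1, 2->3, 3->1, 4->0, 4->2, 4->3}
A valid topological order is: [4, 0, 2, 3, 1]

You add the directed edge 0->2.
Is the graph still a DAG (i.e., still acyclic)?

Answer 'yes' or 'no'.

Answer: yes

Derivation:
Given toposort: [4, 0, 2, 3, 1]
Position of 0: index 1; position of 2: index 2
New edge 0->2: forward
Forward edge: respects the existing order. Still a DAG, same toposort still valid.
Still a DAG? yes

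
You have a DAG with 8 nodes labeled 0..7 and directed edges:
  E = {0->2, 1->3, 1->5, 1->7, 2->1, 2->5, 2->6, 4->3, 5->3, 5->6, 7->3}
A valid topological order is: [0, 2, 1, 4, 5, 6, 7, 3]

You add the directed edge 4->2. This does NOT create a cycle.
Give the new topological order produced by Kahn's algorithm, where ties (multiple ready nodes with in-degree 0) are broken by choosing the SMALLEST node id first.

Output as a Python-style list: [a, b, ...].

Answer: [0, 4, 2, 1, 5, 6, 7, 3]

Derivation:
Old toposort: [0, 2, 1, 4, 5, 6, 7, 3]
Added edge: 4->2
Position of 4 (3) > position of 2 (1). Must reorder: 4 must now come before 2.
Run Kahn's algorithm (break ties by smallest node id):
  initial in-degrees: [0, 1, 2, 4, 0, 2, 2, 1]
  ready (indeg=0): [0, 4]
  pop 0: indeg[2]->1 | ready=[4] | order so far=[0]
  pop 4: indeg[2]->0; indeg[3]->3 | ready=[2] | order so far=[0, 4]
  pop 2: indeg[1]->0; indeg[5]->1; indeg[6]->1 | ready=[1] | order so far=[0, 4, 2]
  pop 1: indeg[3]->2; indeg[5]->0; indeg[7]->0 | ready=[5, 7] | order so far=[0, 4, 2, 1]
  pop 5: indeg[3]->1; indeg[6]->0 | ready=[6, 7] | order so far=[0, 4, 2, 1, 5]
  pop 6: no out-edges | ready=[7] | order so far=[0, 4, 2, 1, 5, 6]
  pop 7: indeg[3]->0 | ready=[3] | order so far=[0, 4, 2, 1, 5, 6, 7]
  pop 3: no out-edges | ready=[] | order so far=[0, 4, 2, 1, 5, 6, 7, 3]
  Result: [0, 4, 2, 1, 5, 6, 7, 3]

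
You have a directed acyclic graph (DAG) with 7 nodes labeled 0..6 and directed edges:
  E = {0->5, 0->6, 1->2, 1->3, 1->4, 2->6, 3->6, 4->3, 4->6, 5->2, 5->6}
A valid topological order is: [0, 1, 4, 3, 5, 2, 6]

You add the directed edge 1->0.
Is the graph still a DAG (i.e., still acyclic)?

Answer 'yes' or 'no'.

Given toposort: [0, 1, 4, 3, 5, 2, 6]
Position of 1: index 1; position of 0: index 0
New edge 1->0: backward (u after v in old order)
Backward edge: old toposort is now invalid. Check if this creates a cycle.
Does 0 already reach 1? Reachable from 0: [0, 2, 5, 6]. NO -> still a DAG (reorder needed).
Still a DAG? yes

Answer: yes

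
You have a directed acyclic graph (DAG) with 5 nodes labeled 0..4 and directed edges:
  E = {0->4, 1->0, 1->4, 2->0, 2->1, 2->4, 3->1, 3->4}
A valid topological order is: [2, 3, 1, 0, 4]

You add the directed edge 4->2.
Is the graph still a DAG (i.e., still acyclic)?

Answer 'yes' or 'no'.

Answer: no

Derivation:
Given toposort: [2, 3, 1, 0, 4]
Position of 4: index 4; position of 2: index 0
New edge 4->2: backward (u after v in old order)
Backward edge: old toposort is now invalid. Check if this creates a cycle.
Does 2 already reach 4? Reachable from 2: [0, 1, 2, 4]. YES -> cycle!
Still a DAG? no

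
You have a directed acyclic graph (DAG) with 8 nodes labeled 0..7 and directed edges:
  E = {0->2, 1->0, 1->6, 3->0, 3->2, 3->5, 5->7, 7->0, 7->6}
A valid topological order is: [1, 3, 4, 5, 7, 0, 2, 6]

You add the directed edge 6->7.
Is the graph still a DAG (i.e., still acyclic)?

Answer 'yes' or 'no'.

Given toposort: [1, 3, 4, 5, 7, 0, 2, 6]
Position of 6: index 7; position of 7: index 4
New edge 6->7: backward (u after v in old order)
Backward edge: old toposort is now invalid. Check if this creates a cycle.
Does 7 already reach 6? Reachable from 7: [0, 2, 6, 7]. YES -> cycle!
Still a DAG? no

Answer: no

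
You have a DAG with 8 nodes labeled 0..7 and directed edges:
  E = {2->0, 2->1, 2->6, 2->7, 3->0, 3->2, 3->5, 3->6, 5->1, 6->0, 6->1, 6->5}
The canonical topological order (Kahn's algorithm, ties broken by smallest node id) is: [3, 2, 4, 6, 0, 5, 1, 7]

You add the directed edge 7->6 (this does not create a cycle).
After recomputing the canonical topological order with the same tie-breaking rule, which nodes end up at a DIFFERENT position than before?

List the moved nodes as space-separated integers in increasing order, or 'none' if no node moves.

Old toposort: [3, 2, 4, 6, 0, 5, 1, 7]
Added edge 7->6
Recompute Kahn (smallest-id tiebreak):
  initial in-degrees: [3, 3, 1, 0, 0, 2, 3, 1]
  ready (indeg=0): [3, 4]
  pop 3: indeg[0]->2; indeg[2]->0; indeg[5]->1; indeg[6]->2 | ready=[2, 4] | order so far=[3]
  pop 2: indeg[0]->1; indeg[1]->2; indeg[6]->1; indeg[7]->0 | ready=[4, 7] | order so far=[3, 2]
  pop 4: no out-edges | ready=[7] | order so far=[3, 2, 4]
  pop 7: indeg[6]->0 | ready=[6] | order so far=[3, 2, 4, 7]
  pop 6: indeg[0]->0; indeg[1]->1; indeg[5]->0 | ready=[0, 5] | order so far=[3, 2, 4, 7, 6]
  pop 0: no out-edges | ready=[5] | order so far=[3, 2, 4, 7, 6, 0]
  pop 5: indeg[1]->0 | ready=[1] | order so far=[3, 2, 4, 7, 6, 0, 5]
  pop 1: no out-edges | ready=[] | order so far=[3, 2, 4, 7, 6, 0, 5, 1]
New canonical toposort: [3, 2, 4, 7, 6, 0, 5, 1]
Compare positions:
  Node 0: index 4 -> 5 (moved)
  Node 1: index 6 -> 7 (moved)
  Node 2: index 1 -> 1 (same)
  Node 3: index 0 -> 0 (same)
  Node 4: index 2 -> 2 (same)
  Node 5: index 5 -> 6 (moved)
  Node 6: index 3 -> 4 (moved)
  Node 7: index 7 -> 3 (moved)
Nodes that changed position: 0 1 5 6 7

Answer: 0 1 5 6 7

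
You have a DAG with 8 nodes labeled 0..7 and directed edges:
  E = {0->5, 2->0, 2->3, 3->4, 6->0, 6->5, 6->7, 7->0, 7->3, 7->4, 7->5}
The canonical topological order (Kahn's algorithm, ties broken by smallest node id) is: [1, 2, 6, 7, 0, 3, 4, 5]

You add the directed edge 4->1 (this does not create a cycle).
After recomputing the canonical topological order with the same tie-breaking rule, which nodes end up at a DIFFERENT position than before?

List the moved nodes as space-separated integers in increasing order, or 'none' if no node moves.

Old toposort: [1, 2, 6, 7, 0, 3, 4, 5]
Added edge 4->1
Recompute Kahn (smallest-id tiebreak):
  initial in-degrees: [3, 1, 0, 2, 2, 3, 0, 1]
  ready (indeg=0): [2, 6]
  pop 2: indeg[0]->2; indeg[3]->1 | ready=[6] | order so far=[2]
  pop 6: indeg[0]->1; indeg[5]->2; indeg[7]->0 | ready=[7] | order so far=[2, 6]
  pop 7: indeg[0]->0; indeg[3]->0; indeg[4]->1; indeg[5]->1 | ready=[0, 3] | order so far=[2, 6, 7]
  pop 0: indeg[5]->0 | ready=[3, 5] | order so far=[2, 6, 7, 0]
  pop 3: indeg[4]->0 | ready=[4, 5] | order so far=[2, 6, 7, 0, 3]
  pop 4: indeg[1]->0 | ready=[1, 5] | order so far=[2, 6, 7, 0, 3, 4]
  pop 1: no out-edges | ready=[5] | order so far=[2, 6, 7, 0, 3, 4, 1]
  pop 5: no out-edges | ready=[] | order so far=[2, 6, 7, 0, 3, 4, 1, 5]
New canonical toposort: [2, 6, 7, 0, 3, 4, 1, 5]
Compare positions:
  Node 0: index 4 -> 3 (moved)
  Node 1: index 0 -> 6 (moved)
  Node 2: index 1 -> 0 (moved)
  Node 3: index 5 -> 4 (moved)
  Node 4: index 6 -> 5 (moved)
  Node 5: index 7 -> 7 (same)
  Node 6: index 2 -> 1 (moved)
  Node 7: index 3 -> 2 (moved)
Nodes that changed position: 0 1 2 3 4 6 7

Answer: 0 1 2 3 4 6 7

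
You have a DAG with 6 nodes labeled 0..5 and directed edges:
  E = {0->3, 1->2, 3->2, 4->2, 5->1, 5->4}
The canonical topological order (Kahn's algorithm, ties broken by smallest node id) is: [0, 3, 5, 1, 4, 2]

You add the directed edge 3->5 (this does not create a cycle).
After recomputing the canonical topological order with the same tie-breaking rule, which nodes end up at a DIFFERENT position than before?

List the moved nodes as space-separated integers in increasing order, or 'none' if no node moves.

Old toposort: [0, 3, 5, 1, 4, 2]
Added edge 3->5
Recompute Kahn (smallest-id tiebreak):
  initial in-degrees: [0, 1, 3, 1, 1, 1]
  ready (indeg=0): [0]
  pop 0: indeg[3]->0 | ready=[3] | order so far=[0]
  pop 3: indeg[2]->2; indeg[5]->0 | ready=[5] | order so far=[0, 3]
  pop 5: indeg[1]->0; indeg[4]->0 | ready=[1, 4] | order so far=[0, 3, 5]
  pop 1: indeg[2]->1 | ready=[4] | order so far=[0, 3, 5, 1]
  pop 4: indeg[2]->0 | ready=[2] | order so far=[0, 3, 5, 1, 4]
  pop 2: no out-edges | ready=[] | order so far=[0, 3, 5, 1, 4, 2]
New canonical toposort: [0, 3, 5, 1, 4, 2]
Compare positions:
  Node 0: index 0 -> 0 (same)
  Node 1: index 3 -> 3 (same)
  Node 2: index 5 -> 5 (same)
  Node 3: index 1 -> 1 (same)
  Node 4: index 4 -> 4 (same)
  Node 5: index 2 -> 2 (same)
Nodes that changed position: none

Answer: none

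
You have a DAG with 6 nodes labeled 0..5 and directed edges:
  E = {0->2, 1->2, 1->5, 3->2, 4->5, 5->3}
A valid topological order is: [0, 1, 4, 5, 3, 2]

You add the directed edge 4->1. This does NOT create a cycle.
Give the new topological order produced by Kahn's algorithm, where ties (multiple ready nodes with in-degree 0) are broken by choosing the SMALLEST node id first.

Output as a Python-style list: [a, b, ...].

Old toposort: [0, 1, 4, 5, 3, 2]
Added edge: 4->1
Position of 4 (2) > position of 1 (1). Must reorder: 4 must now come before 1.
Run Kahn's algorithm (break ties by smallest node id):
  initial in-degrees: [0, 1, 3, 1, 0, 2]
  ready (indeg=0): [0, 4]
  pop 0: indeg[2]->2 | ready=[4] | order so far=[0]
  pop 4: indeg[1]->0; indeg[5]->1 | ready=[1] | order so far=[0, 4]
  pop 1: indeg[2]->1; indeg[5]->0 | ready=[5] | order so far=[0, 4, 1]
  pop 5: indeg[3]->0 | ready=[3] | order so far=[0, 4, 1, 5]
  pop 3: indeg[2]->0 | ready=[2] | order so far=[0, 4, 1, 5, 3]
  pop 2: no out-edges | ready=[] | order so far=[0, 4, 1, 5, 3, 2]
  Result: [0, 4, 1, 5, 3, 2]

Answer: [0, 4, 1, 5, 3, 2]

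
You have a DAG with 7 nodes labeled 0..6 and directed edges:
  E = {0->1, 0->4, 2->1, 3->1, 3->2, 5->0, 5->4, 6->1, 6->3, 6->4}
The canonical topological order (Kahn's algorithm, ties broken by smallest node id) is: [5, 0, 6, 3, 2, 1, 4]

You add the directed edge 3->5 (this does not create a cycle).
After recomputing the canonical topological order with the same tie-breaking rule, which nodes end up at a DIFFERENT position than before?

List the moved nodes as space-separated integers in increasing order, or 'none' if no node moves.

Answer: 0 2 3 5 6

Derivation:
Old toposort: [5, 0, 6, 3, 2, 1, 4]
Added edge 3->5
Recompute Kahn (smallest-id tiebreak):
  initial in-degrees: [1, 4, 1, 1, 3, 1, 0]
  ready (indeg=0): [6]
  pop 6: indeg[1]->3; indeg[3]->0; indeg[4]->2 | ready=[3] | order so far=[6]
  pop 3: indeg[1]->2; indeg[2]->0; indeg[5]->0 | ready=[2, 5] | order so far=[6, 3]
  pop 2: indeg[1]->1 | ready=[5] | order so far=[6, 3, 2]
  pop 5: indeg[0]->0; indeg[4]->1 | ready=[0] | order so far=[6, 3, 2, 5]
  pop 0: indeg[1]->0; indeg[4]->0 | ready=[1, 4] | order so far=[6, 3, 2, 5, 0]
  pop 1: no out-edges | ready=[4] | order so far=[6, 3, 2, 5, 0, 1]
  pop 4: no out-edges | ready=[] | order so far=[6, 3, 2, 5, 0, 1, 4]
New canonical toposort: [6, 3, 2, 5, 0, 1, 4]
Compare positions:
  Node 0: index 1 -> 4 (moved)
  Node 1: index 5 -> 5 (same)
  Node 2: index 4 -> 2 (moved)
  Node 3: index 3 -> 1 (moved)
  Node 4: index 6 -> 6 (same)
  Node 5: index 0 -> 3 (moved)
  Node 6: index 2 -> 0 (moved)
Nodes that changed position: 0 2 3 5 6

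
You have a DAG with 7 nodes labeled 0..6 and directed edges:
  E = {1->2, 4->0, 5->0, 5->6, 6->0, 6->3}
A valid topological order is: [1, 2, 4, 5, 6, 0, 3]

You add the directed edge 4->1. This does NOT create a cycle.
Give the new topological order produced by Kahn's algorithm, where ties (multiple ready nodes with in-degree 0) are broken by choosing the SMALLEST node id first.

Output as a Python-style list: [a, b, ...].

Old toposort: [1, 2, 4, 5, 6, 0, 3]
Added edge: 4->1
Position of 4 (2) > position of 1 (0). Must reorder: 4 must now come before 1.
Run Kahn's algorithm (break ties by smallest node id):
  initial in-degrees: [3, 1, 1, 1, 0, 0, 1]
  ready (indeg=0): [4, 5]
  pop 4: indeg[0]->2; indeg[1]->0 | ready=[1, 5] | order so far=[4]
  pop 1: indeg[2]->0 | ready=[2, 5] | order so far=[4, 1]
  pop 2: no out-edges | ready=[5] | order so far=[4, 1, 2]
  pop 5: indeg[0]->1; indeg[6]->0 | ready=[6] | order so far=[4, 1, 2, 5]
  pop 6: indeg[0]->0; indeg[3]->0 | ready=[0, 3] | order so far=[4, 1, 2, 5, 6]
  pop 0: no out-edges | ready=[3] | order so far=[4, 1, 2, 5, 6, 0]
  pop 3: no out-edges | ready=[] | order so far=[4, 1, 2, 5, 6, 0, 3]
  Result: [4, 1, 2, 5, 6, 0, 3]

Answer: [4, 1, 2, 5, 6, 0, 3]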